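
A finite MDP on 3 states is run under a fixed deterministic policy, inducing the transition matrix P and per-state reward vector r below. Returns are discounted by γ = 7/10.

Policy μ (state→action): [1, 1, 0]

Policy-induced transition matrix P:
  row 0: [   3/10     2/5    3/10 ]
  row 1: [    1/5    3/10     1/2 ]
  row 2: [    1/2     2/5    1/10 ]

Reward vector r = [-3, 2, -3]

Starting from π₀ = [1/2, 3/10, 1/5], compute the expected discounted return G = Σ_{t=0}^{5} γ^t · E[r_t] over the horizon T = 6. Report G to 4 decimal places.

G = -3.7733

t=0: π = [0.5000, 0.3000, 0.2000], E[r] = -1.5000, γ^t·E[r] = -1.500000, running G = -1.500000
t=1: π = [0.3100, 0.3700, 0.3200], E[r] = -1.1500, γ^t·E[r] = -0.805000, running G = -2.305000
t=2: π = [0.3270, 0.3630, 0.3100], E[r] = -1.1850, γ^t·E[r] = -0.580650, running G = -2.885650
t=3: π = [0.3257, 0.3637, 0.3106], E[r] = -1.1815, γ^t·E[r] = -0.405255, running G = -3.290905
t=4: π = [0.3258, 0.3636, 0.3106], E[r] = -1.1819, γ^t·E[r] = -0.283762, running G = -3.574667
t=5: π = [0.3258, 0.3636, 0.3106], E[r] = -1.1818, γ^t·E[r] = -0.198628, running G = -3.773294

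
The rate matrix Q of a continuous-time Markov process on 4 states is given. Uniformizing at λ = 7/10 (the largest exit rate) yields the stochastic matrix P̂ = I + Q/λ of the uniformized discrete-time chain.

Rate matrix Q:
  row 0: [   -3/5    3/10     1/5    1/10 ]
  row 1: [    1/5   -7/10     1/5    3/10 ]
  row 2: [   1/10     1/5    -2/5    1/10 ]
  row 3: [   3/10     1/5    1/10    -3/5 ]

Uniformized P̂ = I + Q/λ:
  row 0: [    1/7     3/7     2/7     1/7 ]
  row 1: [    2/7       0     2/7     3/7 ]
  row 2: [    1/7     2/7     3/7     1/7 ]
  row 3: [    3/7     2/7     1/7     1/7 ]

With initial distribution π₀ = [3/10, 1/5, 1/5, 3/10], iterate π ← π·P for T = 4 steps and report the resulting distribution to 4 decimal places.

π = [0.2394, 0.2487, 0.2977, 0.2142]

t=0: π = [0.3000, 0.2000, 0.2000, 0.3000]
t=1: π = [0.2571, 0.2714, 0.2714, 0.2000]
t=2: π = [0.2388, 0.2449, 0.2959, 0.2204]
t=3: π = [0.2408, 0.2499, 0.2965, 0.2128]
t=4: π = [0.2394, 0.2487, 0.2977, 0.2142]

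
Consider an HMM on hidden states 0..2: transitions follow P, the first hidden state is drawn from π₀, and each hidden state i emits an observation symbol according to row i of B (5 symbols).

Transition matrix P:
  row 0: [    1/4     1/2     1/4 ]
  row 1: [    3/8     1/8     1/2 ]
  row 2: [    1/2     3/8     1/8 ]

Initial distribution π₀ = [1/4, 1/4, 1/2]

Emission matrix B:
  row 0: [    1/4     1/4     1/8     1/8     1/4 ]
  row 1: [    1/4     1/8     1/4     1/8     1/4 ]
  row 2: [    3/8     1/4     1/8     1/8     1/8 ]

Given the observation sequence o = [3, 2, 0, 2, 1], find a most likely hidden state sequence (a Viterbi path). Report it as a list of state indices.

path = [2, 1, 2, 1, 2]

t=0: δ = [3.125e-02, 3.125e-02, 6.250e-02]  (obs o_0=3)
t=1: δ = [3.906e-03, 5.859e-03, 1.953e-03]  ψ = [2, 2, 1]  (obs o_1=2)
t=2: δ = [5.493e-04, 4.883e-04, 1.099e-03]  ψ = [1, 0, 1]  (obs o_2=0)
t=3: δ = [6.866e-05, 1.030e-04, 3.052e-05]  ψ = [2, 2, 1]  (obs o_3=2)
t=4: δ = [9.656e-06, 4.292e-06, 1.287e-05]  ψ = [1, 0, 1]  (obs o_4=1)
backtrack: best end state = 2; path = [2, 1, 2, 1, 2]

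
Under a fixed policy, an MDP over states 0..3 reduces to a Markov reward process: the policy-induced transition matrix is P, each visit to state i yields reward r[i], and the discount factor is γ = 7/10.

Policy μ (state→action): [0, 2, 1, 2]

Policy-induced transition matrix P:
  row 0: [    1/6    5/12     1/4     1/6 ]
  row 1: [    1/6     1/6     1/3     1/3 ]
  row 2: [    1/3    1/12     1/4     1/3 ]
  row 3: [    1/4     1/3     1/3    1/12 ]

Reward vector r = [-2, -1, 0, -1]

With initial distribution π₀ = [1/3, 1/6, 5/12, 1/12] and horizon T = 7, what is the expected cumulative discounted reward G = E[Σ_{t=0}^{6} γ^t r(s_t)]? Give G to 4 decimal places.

t=0: π = [0.3333, 0.1667, 0.4167, 0.0833], E[r] = -0.9167, γ^t·E[r] = -0.916667, running G = -0.916667
t=1: π = [0.2431, 0.2292, 0.2708, 0.2569], E[r] = -0.9722, γ^t·E[r] = -0.680556, running G = -1.597222
t=2: π = [0.2332, 0.2477, 0.2905, 0.2286], E[r] = -0.9427, γ^t·E[r] = -0.461927, running G = -2.059149
t=3: π = [0.2341, 0.2389, 0.2897, 0.2373], E[r] = -0.9444, γ^t·E[r] = -0.323944, running G = -2.383094
t=4: π = [0.2347, 0.2406, 0.2897, 0.2350], E[r] = -0.9450, γ^t·E[r] = -0.226905, running G = -2.609999
t=5: π = [0.2345, 0.2404, 0.2896, 0.2355], E[r] = -0.9449, γ^t·E[r] = -0.158809, running G = -2.768807
t=6: π = [0.2346, 0.2404, 0.2897, 0.2354], E[r] = -0.9449, γ^t·E[r] = -0.111167, running G = -2.879975

G = -2.8800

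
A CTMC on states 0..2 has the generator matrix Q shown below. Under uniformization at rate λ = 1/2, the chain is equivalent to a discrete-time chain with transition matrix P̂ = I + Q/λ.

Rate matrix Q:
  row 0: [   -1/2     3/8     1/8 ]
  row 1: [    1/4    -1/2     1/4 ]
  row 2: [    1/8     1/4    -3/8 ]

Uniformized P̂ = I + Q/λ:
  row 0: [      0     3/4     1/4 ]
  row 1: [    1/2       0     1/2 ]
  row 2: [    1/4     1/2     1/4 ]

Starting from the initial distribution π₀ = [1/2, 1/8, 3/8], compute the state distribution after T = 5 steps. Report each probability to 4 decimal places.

t=0: π = [0.5000, 0.1250, 0.3750]
t=1: π = [0.1563, 0.5625, 0.2813]
t=2: π = [0.3516, 0.2578, 0.3906]
t=3: π = [0.2266, 0.4590, 0.3145]
t=4: π = [0.3081, 0.3271, 0.3647]
t=5: π = [0.2548, 0.4135, 0.3318]

π = [0.2548, 0.4135, 0.3318]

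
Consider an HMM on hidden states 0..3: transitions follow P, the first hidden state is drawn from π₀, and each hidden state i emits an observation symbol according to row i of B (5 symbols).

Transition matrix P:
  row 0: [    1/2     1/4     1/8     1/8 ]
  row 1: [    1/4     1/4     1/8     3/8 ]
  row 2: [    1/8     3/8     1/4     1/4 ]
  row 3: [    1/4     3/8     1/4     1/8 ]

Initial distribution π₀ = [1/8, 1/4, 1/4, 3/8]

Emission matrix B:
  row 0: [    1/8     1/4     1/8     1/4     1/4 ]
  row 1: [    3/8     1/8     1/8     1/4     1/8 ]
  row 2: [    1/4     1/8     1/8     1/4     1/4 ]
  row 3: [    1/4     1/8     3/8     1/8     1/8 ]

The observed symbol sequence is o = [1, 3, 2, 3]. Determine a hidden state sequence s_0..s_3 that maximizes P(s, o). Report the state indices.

t=0: δ = [3.125e-02, 3.125e-02, 3.125e-02, 4.688e-02]  (obs o_0=1)
t=1: δ = [3.906e-03, 4.395e-03, 2.930e-03, 1.465e-03]  ψ = [0, 3, 3, 1]  (obs o_1=3)
t=2: δ = [2.441e-04, 1.373e-04, 9.155e-05, 6.180e-04]  ψ = [0, 1, 2, 1]  (obs o_2=2)
t=3: δ = [3.862e-05, 5.794e-05, 3.862e-05, 9.656e-06]  ψ = [3, 3, 3, 3]  (obs o_3=3)
backtrack: best end state = 1; path = [3, 1, 3, 1]

path = [3, 1, 3, 1]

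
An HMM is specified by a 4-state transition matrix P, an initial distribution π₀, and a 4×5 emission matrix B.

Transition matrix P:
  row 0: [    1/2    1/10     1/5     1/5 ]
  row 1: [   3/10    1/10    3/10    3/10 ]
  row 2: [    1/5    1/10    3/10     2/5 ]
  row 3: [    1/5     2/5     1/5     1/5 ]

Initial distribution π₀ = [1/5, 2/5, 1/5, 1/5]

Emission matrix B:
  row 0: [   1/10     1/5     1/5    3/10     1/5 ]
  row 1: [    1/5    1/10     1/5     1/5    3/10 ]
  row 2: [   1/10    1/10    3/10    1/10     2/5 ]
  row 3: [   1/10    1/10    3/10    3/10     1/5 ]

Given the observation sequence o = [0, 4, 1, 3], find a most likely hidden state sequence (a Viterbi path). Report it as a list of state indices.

t=0: δ = [2.000e-02, 8.000e-02, 2.000e-02, 2.000e-02]  (obs o_0=0)
t=1: δ = [4.800e-03, 2.400e-03, 9.600e-03, 4.800e-03]  ψ = [1, 1, 1, 1]  (obs o_1=4)
t=2: δ = [4.800e-04, 1.920e-04, 2.880e-04, 3.840e-04]  ψ = [0, 3, 2, 2]  (obs o_2=1)
t=3: δ = [7.200e-05, 3.072e-05, 9.600e-06, 3.456e-05]  ψ = [0, 3, 0, 2]  (obs o_3=3)
backtrack: best end state = 0; path = [1, 0, 0, 0]

path = [1, 0, 0, 0]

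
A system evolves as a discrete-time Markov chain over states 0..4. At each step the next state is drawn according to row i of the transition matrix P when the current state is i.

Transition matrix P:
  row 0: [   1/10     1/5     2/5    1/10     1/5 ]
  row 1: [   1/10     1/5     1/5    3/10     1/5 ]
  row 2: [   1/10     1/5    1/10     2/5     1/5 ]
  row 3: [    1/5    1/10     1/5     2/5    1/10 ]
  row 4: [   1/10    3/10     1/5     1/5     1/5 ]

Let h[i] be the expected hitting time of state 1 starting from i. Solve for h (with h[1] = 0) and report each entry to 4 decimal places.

h = [5.2555, 0.0000, 5.4330, 6.0247, 4.7714]

First-step conditioning: h[1] = 0; for i ≠ 1, h[i] = 1 + Σ_k P[i][k]·h[k].
  h[0] = 1 + 1/10·h[0] + 2/5·h[2] + 1/10·h[3] + 1/5·h[4]
  h[2] = 1 + 1/10·h[0] + 1/10·h[2] + 2/5·h[3] + 1/5·h[4]
  h[3] = 1 + 1/5·h[0] + 1/5·h[2] + 2/5·h[3] + 1/10·h[4]
  h[4] = 1 + 1/10·h[0] + 1/5·h[2] + 1/5·h[3] + 1/5·h[4]
Solving the 4×4 linear system over states ≠ 1 gives exactly h = [9770/1859, 0, 10100/1859, 11200/1859, 8870/1859] (h[1] = 0 is the target).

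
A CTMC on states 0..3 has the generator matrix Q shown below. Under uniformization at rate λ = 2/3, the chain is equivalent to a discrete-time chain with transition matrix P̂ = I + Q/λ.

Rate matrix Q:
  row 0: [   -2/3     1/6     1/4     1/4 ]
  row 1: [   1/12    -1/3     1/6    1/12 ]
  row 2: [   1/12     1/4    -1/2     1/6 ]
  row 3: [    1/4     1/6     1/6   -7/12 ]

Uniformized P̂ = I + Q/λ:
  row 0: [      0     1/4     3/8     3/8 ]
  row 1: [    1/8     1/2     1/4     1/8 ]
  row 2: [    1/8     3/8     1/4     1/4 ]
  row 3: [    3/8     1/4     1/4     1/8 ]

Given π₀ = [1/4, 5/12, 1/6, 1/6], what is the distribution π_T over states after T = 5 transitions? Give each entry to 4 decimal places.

π = [0.1549, 0.3782, 0.2694, 0.1975]

t=0: π = [0.2500, 0.4167, 0.1667, 0.1667]
t=1: π = [0.1354, 0.3750, 0.2813, 0.2083]
t=2: π = [0.1602, 0.3789, 0.2669, 0.1940]
t=3: π = [0.1535, 0.3781, 0.2700, 0.1984]
t=4: π = [0.1554, 0.3783, 0.2692, 0.1971]
t=5: π = [0.1549, 0.3782, 0.2694, 0.1975]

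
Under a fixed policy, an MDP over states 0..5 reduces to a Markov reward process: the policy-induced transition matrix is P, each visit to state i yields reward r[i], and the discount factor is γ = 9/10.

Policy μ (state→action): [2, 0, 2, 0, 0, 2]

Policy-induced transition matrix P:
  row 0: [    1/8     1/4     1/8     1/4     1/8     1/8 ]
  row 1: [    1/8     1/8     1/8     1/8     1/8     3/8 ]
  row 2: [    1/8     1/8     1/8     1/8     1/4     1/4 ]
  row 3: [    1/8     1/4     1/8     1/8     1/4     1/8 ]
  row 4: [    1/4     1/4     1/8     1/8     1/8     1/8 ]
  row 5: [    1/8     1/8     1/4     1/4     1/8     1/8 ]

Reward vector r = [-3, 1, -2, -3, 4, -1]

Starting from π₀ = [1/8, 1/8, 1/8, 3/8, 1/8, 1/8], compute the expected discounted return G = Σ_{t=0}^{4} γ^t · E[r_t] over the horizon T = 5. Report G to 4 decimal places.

G = -2.8888

t=0: π = [0.1250, 0.1250, 0.1250, 0.3750, 0.1250, 0.1250], E[r] = -1.2500, γ^t·E[r] = -1.250000, running G = -1.250000
t=1: π = [0.1406, 0.2031, 0.1406, 0.1563, 0.1875, 0.1719], E[r] = -0.3906, γ^t·E[r] = -0.351563, running G = -1.601563
t=2: π = [0.1484, 0.1855, 0.1465, 0.1641, 0.1621, 0.1934], E[r] = -0.5898, γ^t·E[r] = -0.477773, running G = -2.079336
t=3: π = [0.1453, 0.1843, 0.1492, 0.1677, 0.1638, 0.1897], E[r] = -0.5874, γ^t·E[r] = -0.428216, running G = -2.507552
t=4: π = [0.1455, 0.1846, 0.1487, 0.1669, 0.1646, 0.1897], E[r] = -0.5811, γ^t·E[r] = -0.381290, running G = -2.888842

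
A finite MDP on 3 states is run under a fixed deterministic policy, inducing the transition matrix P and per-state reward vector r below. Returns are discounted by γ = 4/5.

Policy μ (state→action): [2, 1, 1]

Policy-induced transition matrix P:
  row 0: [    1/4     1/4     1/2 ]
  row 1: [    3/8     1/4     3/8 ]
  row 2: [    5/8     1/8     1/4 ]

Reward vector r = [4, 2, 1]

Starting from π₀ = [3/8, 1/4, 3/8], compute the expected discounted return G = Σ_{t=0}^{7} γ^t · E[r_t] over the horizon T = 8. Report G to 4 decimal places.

t=0: π = [0.3750, 0.2500, 0.3750], E[r] = 2.3750, γ^t·E[r] = 2.375000, running G = 2.375000
t=1: π = [0.4219, 0.2031, 0.3750], E[r] = 2.4688, γ^t·E[r] = 1.975000, running G = 4.350000
t=2: π = [0.4160, 0.2031, 0.3809], E[r] = 2.4512, γ^t·E[r] = 1.568750, running G = 5.918750
t=3: π = [0.4182, 0.2024, 0.3794], E[r] = 2.4570, γ^t·E[r] = 1.258000, running G = 7.176750
t=4: π = [0.4176, 0.2026, 0.3799], E[r] = 2.4553, γ^t·E[r] = 1.005688, running G = 8.182438
t=5: π = [0.4178, 0.2025, 0.3797], E[r] = 2.4558, γ^t·E[r] = 0.804723, running G = 8.987160
t=6: π = [0.4177, 0.2025, 0.3798], E[r] = 2.4557, γ^t·E[r] = 0.643736, running G = 9.630896
t=7: π = [0.4177, 0.2025, 0.3797], E[r] = 2.4557, γ^t·E[r] = 0.514999, running G = 10.145896

G = 10.1459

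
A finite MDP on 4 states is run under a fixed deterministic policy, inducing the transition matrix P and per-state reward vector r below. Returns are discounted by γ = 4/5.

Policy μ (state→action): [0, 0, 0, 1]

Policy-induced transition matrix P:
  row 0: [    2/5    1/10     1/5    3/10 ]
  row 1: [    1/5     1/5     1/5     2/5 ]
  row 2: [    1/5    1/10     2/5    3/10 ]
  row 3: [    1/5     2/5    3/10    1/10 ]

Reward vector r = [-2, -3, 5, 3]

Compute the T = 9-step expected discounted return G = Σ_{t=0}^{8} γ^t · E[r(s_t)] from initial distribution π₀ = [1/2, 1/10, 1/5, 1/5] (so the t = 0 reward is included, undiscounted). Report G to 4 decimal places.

t=0: π = [0.5000, 0.1000, 0.2000, 0.2000], E[r] = 0.3000, γ^t·E[r] = 0.300000, running G = 0.300000
t=1: π = [0.3000, 0.1700, 0.2600, 0.2700], E[r] = 1.0000, γ^t·E[r] = 0.800000, running G = 1.100000
t=2: π = [0.2600, 0.1980, 0.2790, 0.2630], E[r] = 1.0700, γ^t·E[r] = 0.684800, running G = 1.784800
t=3: π = [0.2520, 0.1987, 0.2821, 0.2672], E[r] = 1.1120, γ^t·E[r] = 0.569344, running G = 2.354144
t=4: π = [0.2504, 0.2000, 0.2831, 0.2664], E[r] = 1.1141, γ^t·E[r] = 0.456335, running G = 2.810479
t=5: π = [0.2501, 0.1999, 0.2833, 0.2667], E[r] = 1.1166, γ^t·E[r] = 0.365871, running G = 3.176350
t=6: π = [0.2500, 0.2000, 0.2833, 0.2666], E[r] = 1.1165, γ^t·E[r] = 0.292690, running G = 3.469040
t=7: π = [0.2500, 0.2000, 0.2833, 0.2667], E[r] = 1.1167, γ^t·E[r] = 0.234183, running G = 3.703223
t=8: π = [0.2500, 0.2000, 0.2833, 0.2667], E[r] = 1.1167, γ^t·E[r] = 0.187344, running G = 3.890567

G = 3.8906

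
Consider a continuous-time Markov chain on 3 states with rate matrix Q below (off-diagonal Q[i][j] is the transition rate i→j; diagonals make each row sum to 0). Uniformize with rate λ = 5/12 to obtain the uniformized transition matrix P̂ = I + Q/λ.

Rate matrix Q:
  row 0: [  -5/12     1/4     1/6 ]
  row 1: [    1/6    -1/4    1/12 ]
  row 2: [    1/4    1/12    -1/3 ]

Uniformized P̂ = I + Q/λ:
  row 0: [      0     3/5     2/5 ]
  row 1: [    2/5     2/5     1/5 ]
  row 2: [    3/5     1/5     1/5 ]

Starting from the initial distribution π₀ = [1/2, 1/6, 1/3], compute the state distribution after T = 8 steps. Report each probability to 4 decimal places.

π = [0.3239, 0.4115, 0.2646]

t=0: π = [0.5000, 0.1667, 0.3333]
t=1: π = [0.2667, 0.4333, 0.3000]
t=2: π = [0.3533, 0.3933, 0.2533]
t=3: π = [0.3093, 0.4200, 0.2707]
t=4: π = [0.3304, 0.4077, 0.2619]
t=5: π = [0.3202, 0.4137, 0.2661]
t=6: π = [0.3251, 0.4108, 0.2640]
t=7: π = [0.3228, 0.4122, 0.2650]
t=8: π = [0.3239, 0.4115, 0.2646]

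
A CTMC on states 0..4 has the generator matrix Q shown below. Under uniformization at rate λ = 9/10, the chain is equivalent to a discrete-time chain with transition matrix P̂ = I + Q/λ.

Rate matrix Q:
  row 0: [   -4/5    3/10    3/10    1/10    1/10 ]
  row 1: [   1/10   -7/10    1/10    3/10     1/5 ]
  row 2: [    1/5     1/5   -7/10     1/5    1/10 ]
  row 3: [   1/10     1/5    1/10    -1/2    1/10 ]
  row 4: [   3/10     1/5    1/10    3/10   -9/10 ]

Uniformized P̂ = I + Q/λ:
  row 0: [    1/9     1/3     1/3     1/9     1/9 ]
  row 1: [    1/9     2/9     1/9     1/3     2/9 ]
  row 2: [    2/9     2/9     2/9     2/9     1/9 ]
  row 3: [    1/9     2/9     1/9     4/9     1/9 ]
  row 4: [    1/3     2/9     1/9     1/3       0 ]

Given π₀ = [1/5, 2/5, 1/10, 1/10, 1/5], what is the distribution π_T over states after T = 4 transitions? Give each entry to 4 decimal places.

t=0: π = [0.2000, 0.4000, 0.1000, 0.1000, 0.2000]
t=1: π = [0.1667, 0.2444, 0.1667, 0.2889, 0.1333]
t=2: π = [0.1593, 0.2407, 0.1667, 0.3099, 0.1235]
t=3: π = [0.1571, 0.2399, 0.1650, 0.3139, 0.1241]
t=4: π = [0.1570, 0.2397, 0.1643, 0.3150, 0.1240]

π = [0.1570, 0.2397, 0.1643, 0.3150, 0.1240]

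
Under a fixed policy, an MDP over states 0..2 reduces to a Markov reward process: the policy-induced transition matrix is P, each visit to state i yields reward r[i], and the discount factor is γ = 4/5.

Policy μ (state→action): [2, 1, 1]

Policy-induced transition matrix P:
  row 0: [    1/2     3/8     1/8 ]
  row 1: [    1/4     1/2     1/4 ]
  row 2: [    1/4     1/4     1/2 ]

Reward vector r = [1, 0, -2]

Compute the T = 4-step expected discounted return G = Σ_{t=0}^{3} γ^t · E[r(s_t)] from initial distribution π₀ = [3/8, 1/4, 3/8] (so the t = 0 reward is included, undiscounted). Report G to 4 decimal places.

t=0: π = [0.3750, 0.2500, 0.3750], E[r] = -0.3750, γ^t·E[r] = -0.375000, running G = -0.375000
t=1: π = [0.3438, 0.3594, 0.2969], E[r] = -0.2500, γ^t·E[r] = -0.200000, running G = -0.575000
t=2: π = [0.3359, 0.3828, 0.2813], E[r] = -0.2266, γ^t·E[r] = -0.145000, running G = -0.720000
t=3: π = [0.3340, 0.3877, 0.2783], E[r] = -0.2227, γ^t·E[r] = -0.114000, running G = -0.834000

G = -0.8340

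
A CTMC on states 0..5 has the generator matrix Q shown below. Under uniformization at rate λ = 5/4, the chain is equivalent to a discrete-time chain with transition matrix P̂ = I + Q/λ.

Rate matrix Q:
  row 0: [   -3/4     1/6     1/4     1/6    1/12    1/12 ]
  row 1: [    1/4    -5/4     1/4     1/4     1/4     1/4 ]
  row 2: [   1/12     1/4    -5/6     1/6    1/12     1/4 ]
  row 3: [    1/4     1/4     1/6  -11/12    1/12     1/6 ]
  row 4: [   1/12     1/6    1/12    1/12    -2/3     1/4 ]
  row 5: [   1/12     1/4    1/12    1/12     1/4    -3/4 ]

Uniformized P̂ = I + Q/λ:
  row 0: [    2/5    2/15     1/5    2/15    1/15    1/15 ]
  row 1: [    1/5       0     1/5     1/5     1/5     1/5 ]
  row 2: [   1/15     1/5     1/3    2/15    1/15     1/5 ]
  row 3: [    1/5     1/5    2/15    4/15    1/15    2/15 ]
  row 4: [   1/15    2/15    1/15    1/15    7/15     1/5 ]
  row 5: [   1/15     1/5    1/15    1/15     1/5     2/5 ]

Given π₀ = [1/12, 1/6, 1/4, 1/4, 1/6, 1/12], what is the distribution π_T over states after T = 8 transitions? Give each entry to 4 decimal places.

π = [0.1563, 0.1474, 0.1584, 0.1341, 0.1911, 0.2127]

t=0: π = [0.0833, 0.1667, 0.2500, 0.2500, 0.1667, 0.0833]
t=1: π = [0.1500, 0.1500, 0.1833, 0.1611, 0.1667, 0.1889]
t=2: π = [0.1581, 0.1489, 0.1663, 0.1411, 0.1785, 0.2070]
t=3: π = [0.1580, 0.1478, 0.1614, 0.1364, 0.1855, 0.2109]
t=4: π = [0.1572, 0.1475, 0.1596, 0.1349, 0.1887, 0.2120]
t=5: π = [0.1567, 0.1474, 0.1588, 0.1344, 0.1901, 0.2124]
t=6: π = [0.1565, 0.1474, 0.1585, 0.1343, 0.1907, 0.2126]
t=7: π = [0.1564, 0.1474, 0.1584, 0.1342, 0.1909, 0.2127]
t=8: π = [0.1563, 0.1474, 0.1584, 0.1341, 0.1911, 0.2127]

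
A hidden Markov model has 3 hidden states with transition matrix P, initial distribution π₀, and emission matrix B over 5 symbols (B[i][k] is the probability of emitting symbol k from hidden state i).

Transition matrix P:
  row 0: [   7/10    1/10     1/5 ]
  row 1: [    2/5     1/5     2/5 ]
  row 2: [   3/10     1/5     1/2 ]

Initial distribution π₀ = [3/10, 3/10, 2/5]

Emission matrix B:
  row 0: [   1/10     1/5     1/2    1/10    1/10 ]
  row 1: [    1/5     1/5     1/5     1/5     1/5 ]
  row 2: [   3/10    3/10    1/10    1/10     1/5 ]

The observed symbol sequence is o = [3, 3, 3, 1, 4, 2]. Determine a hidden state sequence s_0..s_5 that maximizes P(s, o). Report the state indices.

path = [1, 0, 0, 0, 0, 0]

t=0: δ = [3.000e-02, 6.000e-02, 4.000e-02]  (obs o_0=3)
t=1: δ = [2.400e-03, 2.400e-03, 2.400e-03]  ψ = [1, 1, 1]  (obs o_1=3)
t=2: δ = [1.680e-04, 9.600e-05, 1.200e-04]  ψ = [0, 1, 2]  (obs o_2=3)
t=3: δ = [2.352e-05, 4.800e-06, 1.800e-05]  ψ = [0, 2, 2]  (obs o_3=1)
t=4: δ = [1.646e-06, 7.200e-07, 1.800e-06]  ψ = [0, 2, 2]  (obs o_4=4)
t=5: δ = [5.762e-07, 7.200e-08, 9.000e-08]  ψ = [0, 2, 2]  (obs o_5=2)
backtrack: best end state = 0; path = [1, 0, 0, 0, 0, 0]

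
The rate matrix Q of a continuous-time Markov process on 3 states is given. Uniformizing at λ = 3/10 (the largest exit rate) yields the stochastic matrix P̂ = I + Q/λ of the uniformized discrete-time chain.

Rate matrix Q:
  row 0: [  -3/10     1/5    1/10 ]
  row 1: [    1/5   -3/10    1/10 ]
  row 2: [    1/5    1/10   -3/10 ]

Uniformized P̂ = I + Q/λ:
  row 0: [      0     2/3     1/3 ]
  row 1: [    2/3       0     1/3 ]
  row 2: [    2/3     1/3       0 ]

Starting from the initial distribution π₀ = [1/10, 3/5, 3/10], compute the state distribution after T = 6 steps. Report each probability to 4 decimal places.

t=0: π = [0.1000, 0.6000, 0.3000]
t=1: π = [0.6000, 0.1667, 0.2333]
t=2: π = [0.2667, 0.4778, 0.2556]
t=3: π = [0.4889, 0.2630, 0.2481]
t=4: π = [0.3407, 0.4086, 0.2506]
t=5: π = [0.4395, 0.3107, 0.2498]
t=6: π = [0.3737, 0.3763, 0.2501]

π = [0.3737, 0.3763, 0.2501]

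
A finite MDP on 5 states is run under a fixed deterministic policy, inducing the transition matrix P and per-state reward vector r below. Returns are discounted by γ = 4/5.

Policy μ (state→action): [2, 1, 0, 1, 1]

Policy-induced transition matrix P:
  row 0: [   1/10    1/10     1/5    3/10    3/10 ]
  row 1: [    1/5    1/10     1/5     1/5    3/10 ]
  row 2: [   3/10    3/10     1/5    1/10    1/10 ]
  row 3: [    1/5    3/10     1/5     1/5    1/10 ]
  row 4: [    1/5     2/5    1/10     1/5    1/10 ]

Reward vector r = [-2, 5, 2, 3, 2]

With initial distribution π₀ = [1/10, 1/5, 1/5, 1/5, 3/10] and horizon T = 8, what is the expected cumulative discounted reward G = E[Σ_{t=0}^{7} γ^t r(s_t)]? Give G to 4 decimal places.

G = 9.0875

t=0: π = [0.1000, 0.2000, 0.2000, 0.2000, 0.3000], E[r] = 2.4000, γ^t·E[r] = 2.400000, running G = 2.400000
t=1: π = [0.2100, 0.2700, 0.1700, 0.1900, 0.1600], E[r] = 2.1600, γ^t·E[r] = 1.728000, running G = 4.128000
t=2: π = [0.1960, 0.2200, 0.1840, 0.2040, 0.1960], E[r] = 2.0800, γ^t·E[r] = 1.331200, running G = 5.459200
t=3: π = [0.1988, 0.2364, 0.1804, 0.2012, 0.1832], E[r] = 2.1152, γ^t·E[r] = 1.082982, running G = 6.542182
t=4: π = [0.1982, 0.2313, 0.1817, 0.2018, 0.1870], E[r] = 2.1030, γ^t·E[r] = 0.861405, running G = 7.403588
t=5: π = [0.1984, 0.2328, 0.1813, 0.2016, 0.1859], E[r] = 2.1067, γ^t·E[r] = 0.690320, running G = 8.093907
t=6: π = [0.1983, 0.2324, 0.1814, 0.2017, 0.1862], E[r] = 2.1056, γ^t·E[r] = 0.551969, running G = 8.645876
t=7: π = [0.1983, 0.2325, 0.1814, 0.2017, 0.1861], E[r] = 2.1059, γ^t·E[r] = 0.441644, running G = 9.087520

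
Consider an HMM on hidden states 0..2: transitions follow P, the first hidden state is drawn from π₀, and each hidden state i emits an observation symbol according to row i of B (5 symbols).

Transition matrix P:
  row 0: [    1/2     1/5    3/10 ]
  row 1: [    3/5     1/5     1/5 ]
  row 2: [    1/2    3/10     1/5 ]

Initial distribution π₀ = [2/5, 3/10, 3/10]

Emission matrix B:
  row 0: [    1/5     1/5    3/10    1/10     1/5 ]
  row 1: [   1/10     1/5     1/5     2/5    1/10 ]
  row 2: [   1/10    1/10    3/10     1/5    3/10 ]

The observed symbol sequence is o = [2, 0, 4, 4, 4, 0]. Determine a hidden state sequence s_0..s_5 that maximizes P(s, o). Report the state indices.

t=0: δ = [1.200e-01, 6.000e-02, 9.000e-02]  (obs o_0=2)
t=1: δ = [1.200e-02, 2.700e-03, 3.600e-03]  ψ = [0, 2, 0]  (obs o_1=0)
t=2: δ = [1.200e-03, 2.400e-04, 1.080e-03]  ψ = [0, 0, 0]  (obs o_2=4)
t=3: δ = [1.200e-04, 3.240e-05, 1.080e-04]  ψ = [0, 2, 0]  (obs o_3=4)
t=4: δ = [1.200e-05, 3.240e-06, 1.080e-05]  ψ = [0, 2, 0]  (obs o_4=4)
t=5: δ = [1.200e-06, 3.240e-07, 3.600e-07]  ψ = [0, 2, 0]  (obs o_5=0)
backtrack: best end state = 0; path = [0, 0, 0, 0, 0, 0]

path = [0, 0, 0, 0, 0, 0]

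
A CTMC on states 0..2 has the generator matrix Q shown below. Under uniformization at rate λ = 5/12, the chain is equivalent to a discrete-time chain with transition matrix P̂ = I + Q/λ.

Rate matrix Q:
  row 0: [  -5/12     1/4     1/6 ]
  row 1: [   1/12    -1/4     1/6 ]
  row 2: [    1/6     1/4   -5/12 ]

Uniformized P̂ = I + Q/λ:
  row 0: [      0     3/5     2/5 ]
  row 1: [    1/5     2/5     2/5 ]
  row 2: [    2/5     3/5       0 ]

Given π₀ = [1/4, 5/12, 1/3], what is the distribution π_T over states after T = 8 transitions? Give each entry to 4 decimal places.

t=0: π = [0.2500, 0.4167, 0.3333]
t=1: π = [0.2167, 0.5167, 0.2667]
t=2: π = [0.2100, 0.4967, 0.2933]
t=3: π = [0.2167, 0.5007, 0.2827]
t=4: π = [0.2132, 0.4999, 0.2869]
t=5: π = [0.2147, 0.5000, 0.2852]
t=6: π = [0.2141, 0.5000, 0.2859]
t=7: π = [0.2144, 0.5000, 0.2856]
t=8: π = [0.2143, 0.5000, 0.2857]

π = [0.2143, 0.5000, 0.2857]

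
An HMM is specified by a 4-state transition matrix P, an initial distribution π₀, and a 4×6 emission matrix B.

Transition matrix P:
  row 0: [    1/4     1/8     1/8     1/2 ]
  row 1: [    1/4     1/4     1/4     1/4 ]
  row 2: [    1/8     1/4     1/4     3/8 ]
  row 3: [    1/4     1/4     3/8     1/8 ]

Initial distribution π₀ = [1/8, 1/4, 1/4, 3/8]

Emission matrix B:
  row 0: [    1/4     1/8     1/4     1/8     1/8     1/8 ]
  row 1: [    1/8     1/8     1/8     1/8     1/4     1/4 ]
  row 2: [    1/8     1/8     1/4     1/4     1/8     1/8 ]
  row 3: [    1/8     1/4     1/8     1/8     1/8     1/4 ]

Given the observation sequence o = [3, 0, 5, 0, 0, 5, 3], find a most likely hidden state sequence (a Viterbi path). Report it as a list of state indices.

path = [3, 0, 3, 0, 0, 3, 2]

t=0: δ = [1.562e-02, 3.125e-02, 6.250e-02, 4.688e-02]  (obs o_0=3)
t=1: δ = [2.930e-03, 1.953e-03, 2.197e-03, 2.930e-03]  ψ = [3, 2, 3, 2]  (obs o_1=0)
t=2: δ = [9.155e-05, 1.831e-04, 1.373e-04, 3.662e-04]  ψ = [0, 3, 3, 0]  (obs o_2=5)
t=3: δ = [2.289e-05, 1.144e-05, 1.717e-05, 6.437e-06]  ψ = [3, 3, 3, 2]  (obs o_3=0)
t=4: δ = [1.431e-06, 5.364e-07, 5.364e-07, 1.431e-06]  ψ = [0, 2, 2, 0]  (obs o_4=0)
t=5: δ = [4.470e-08, 8.941e-08, 6.706e-08, 1.788e-07]  ψ = [0, 3, 3, 0]  (obs o_5=5)
t=6: δ = [5.588e-09, 5.588e-09, 1.676e-08, 3.143e-09]  ψ = [3, 3, 3, 2]  (obs o_6=3)
backtrack: best end state = 2; path = [3, 0, 3, 0, 0, 3, 2]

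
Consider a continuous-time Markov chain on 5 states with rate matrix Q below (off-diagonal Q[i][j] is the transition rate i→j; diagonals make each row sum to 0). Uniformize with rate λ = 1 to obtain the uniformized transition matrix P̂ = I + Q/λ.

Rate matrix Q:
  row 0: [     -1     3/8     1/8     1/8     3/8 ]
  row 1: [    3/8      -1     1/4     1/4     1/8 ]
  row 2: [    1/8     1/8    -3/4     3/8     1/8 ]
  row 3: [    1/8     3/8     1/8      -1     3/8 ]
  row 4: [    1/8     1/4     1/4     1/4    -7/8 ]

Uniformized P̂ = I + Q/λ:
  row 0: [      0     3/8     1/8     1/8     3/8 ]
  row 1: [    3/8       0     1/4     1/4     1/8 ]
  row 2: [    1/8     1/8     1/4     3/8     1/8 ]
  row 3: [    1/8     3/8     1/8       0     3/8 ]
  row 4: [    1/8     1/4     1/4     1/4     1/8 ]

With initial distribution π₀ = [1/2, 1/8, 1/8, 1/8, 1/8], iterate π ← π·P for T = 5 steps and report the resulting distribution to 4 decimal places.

t=0: π = [0.5000, 0.1250, 0.1250, 0.1250, 0.1250]
t=1: π = [0.0938, 0.2813, 0.1719, 0.1719, 0.2813]
t=2: π = [0.1836, 0.1914, 0.2168, 0.2168, 0.1914]
t=3: π = [0.1499, 0.2251, 0.2000, 0.2000, 0.2251]
t=4: π = [0.1625, 0.2125, 0.2063, 0.2063, 0.2125]
t=5: π = [0.1578, 0.2172, 0.2039, 0.2039, 0.2172]

π = [0.1578, 0.2172, 0.2039, 0.2039, 0.2172]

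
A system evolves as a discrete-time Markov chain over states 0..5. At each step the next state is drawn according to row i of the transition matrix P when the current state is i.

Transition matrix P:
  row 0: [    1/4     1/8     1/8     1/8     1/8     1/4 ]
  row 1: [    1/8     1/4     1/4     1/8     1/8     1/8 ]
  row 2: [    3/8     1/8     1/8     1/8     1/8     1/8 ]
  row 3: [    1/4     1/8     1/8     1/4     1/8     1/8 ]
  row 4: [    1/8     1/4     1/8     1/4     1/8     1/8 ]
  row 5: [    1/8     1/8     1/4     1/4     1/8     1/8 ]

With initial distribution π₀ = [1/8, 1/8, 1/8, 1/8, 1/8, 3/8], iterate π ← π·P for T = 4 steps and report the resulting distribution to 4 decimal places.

t=0: π = [0.1250, 0.1250, 0.1250, 0.1250, 0.1250, 0.3750]
t=1: π = [0.1875, 0.1563, 0.1875, 0.2031, 0.1250, 0.1406]
t=2: π = [0.2207, 0.1602, 0.1621, 0.1836, 0.1250, 0.1484]
t=3: π = [0.2161, 0.1606, 0.1636, 0.1821, 0.1250, 0.1526]
t=4: π = [0.2157, 0.1607, 0.1642, 0.1825, 0.1250, 0.1520]

π = [0.2157, 0.1607, 0.1642, 0.1825, 0.1250, 0.1520]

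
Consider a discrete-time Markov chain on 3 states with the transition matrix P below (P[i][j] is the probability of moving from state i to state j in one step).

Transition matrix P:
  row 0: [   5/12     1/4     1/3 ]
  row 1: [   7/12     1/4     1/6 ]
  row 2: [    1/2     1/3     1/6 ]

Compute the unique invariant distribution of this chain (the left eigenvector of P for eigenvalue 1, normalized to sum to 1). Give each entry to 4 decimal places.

π = [0.4824, 0.2706, 0.2471]

Balance equations π_j = Σ_i π_i·P[i][j]:
  π_0 = 5/12·π_0 + 7/12·π_1 + 1/2·π_2
  π_1 = 1/4·π_0 + 1/4·π_1 + 1/3·π_2
  normalize: π_0 + π_1 + π_2 = 1
Solving the linear system gives exactly π = [41/85, 23/85, 21/85].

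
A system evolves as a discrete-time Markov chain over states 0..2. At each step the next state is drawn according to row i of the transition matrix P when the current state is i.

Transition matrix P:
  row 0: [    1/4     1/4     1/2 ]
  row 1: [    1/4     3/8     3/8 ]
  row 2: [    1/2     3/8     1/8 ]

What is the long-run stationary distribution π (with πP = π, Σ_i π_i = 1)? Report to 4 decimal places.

π = [0.3333, 0.3333, 0.3333]

Balance equations π_j = Σ_i π_i·P[i][j]:
  π_0 = 1/4·π_0 + 1/4·π_1 + 1/2·π_2
  π_1 = 1/4·π_0 + 3/8·π_1 + 3/8·π_2
  normalize: π_0 + π_1 + π_2 = 1
Solving the linear system gives exactly π = [1/3, 1/3, 1/3].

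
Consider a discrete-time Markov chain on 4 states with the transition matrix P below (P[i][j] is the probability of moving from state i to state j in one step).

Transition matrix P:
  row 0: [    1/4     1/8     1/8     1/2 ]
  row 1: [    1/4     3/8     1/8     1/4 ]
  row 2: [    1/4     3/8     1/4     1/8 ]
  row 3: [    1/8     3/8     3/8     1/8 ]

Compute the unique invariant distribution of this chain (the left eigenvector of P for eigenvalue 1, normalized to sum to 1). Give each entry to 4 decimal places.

π = [0.2191, 0.3202, 0.2135, 0.2472]

Balance equations π_j = Σ_i π_i·P[i][j]:
  π_0 = 1/4·π_0 + 1/4·π_1 + 1/4·π_2 + 1/8·π_3
  π_1 = 1/8·π_0 + 3/8·π_1 + 3/8·π_2 + 3/8·π_3
  π_2 = 1/8·π_0 + 1/8·π_1 + 1/4·π_2 + 3/8·π_3
  normalize: π_0 + π_1 + π_2 + π_3 = 1
Solving the linear system gives exactly π = [39/178, 57/178, 19/89, 22/89].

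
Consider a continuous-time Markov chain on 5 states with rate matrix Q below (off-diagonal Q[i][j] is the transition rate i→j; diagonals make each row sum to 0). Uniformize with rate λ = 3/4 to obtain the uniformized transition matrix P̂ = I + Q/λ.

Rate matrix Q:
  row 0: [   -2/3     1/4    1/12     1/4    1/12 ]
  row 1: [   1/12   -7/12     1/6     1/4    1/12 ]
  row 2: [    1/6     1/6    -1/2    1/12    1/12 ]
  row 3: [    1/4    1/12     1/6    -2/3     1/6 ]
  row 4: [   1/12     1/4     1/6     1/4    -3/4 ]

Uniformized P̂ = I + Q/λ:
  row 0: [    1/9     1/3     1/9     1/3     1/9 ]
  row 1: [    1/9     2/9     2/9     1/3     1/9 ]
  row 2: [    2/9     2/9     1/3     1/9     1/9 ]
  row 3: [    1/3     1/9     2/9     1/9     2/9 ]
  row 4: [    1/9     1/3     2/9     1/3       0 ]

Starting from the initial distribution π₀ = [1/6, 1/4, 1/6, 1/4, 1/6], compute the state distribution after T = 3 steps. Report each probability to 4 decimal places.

π = [0.1875, 0.2315, 0.2263, 0.2318, 0.1229]

t=0: π = [0.1667, 0.2500, 0.1667, 0.2500, 0.1667]
t=1: π = [0.1852, 0.2315, 0.2222, 0.2407, 0.1204]
t=2: π = [0.1893, 0.2294, 0.2263, 0.2305, 0.1245]
t=3: π = [0.1875, 0.2315, 0.2263, 0.2318, 0.1229]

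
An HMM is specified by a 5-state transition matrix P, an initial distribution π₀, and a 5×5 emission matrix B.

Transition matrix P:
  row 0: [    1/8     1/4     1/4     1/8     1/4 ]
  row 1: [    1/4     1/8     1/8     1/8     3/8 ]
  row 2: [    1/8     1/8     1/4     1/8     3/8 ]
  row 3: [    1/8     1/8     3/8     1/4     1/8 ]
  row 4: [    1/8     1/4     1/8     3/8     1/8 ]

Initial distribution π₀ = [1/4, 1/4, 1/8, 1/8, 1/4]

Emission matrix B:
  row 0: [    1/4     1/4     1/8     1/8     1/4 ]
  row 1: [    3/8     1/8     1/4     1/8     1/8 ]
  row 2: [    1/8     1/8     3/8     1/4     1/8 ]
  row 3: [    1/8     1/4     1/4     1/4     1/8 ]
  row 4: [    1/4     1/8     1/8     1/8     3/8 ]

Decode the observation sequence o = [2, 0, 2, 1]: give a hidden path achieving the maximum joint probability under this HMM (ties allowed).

path = [1, 4, 3, 3]

t=0: δ = [3.125e-02, 6.250e-02, 4.688e-02, 3.125e-02, 3.125e-02]  (obs o_0=2)
t=1: δ = [3.906e-03, 2.930e-03, 1.465e-03, 1.465e-03, 5.859e-03]  ψ = [1, 0, 2, 4, 1]  (obs o_1=0)
t=2: δ = [9.155e-05, 3.662e-04, 3.662e-04, 5.493e-04, 1.373e-04]  ψ = [1, 4, 0, 4, 1]  (obs o_2=2)
t=3: δ = [2.289e-05, 8.583e-06, 2.575e-05, 3.433e-05, 1.717e-05]  ψ = [1, 3, 3, 3, 1]  (obs o_3=1)
backtrack: best end state = 3; path = [1, 4, 3, 3]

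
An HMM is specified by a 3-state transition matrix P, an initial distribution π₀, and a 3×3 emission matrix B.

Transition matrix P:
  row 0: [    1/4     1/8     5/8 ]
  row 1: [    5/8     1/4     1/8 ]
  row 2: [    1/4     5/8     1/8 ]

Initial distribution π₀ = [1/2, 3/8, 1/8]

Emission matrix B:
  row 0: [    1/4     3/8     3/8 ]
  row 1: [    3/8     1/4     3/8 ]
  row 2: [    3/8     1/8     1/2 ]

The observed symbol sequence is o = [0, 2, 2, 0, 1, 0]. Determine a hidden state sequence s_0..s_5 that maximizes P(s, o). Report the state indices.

path = [1, 0, 2, 1, 0, 2]

t=0: δ = [1.250e-01, 1.406e-01, 4.688e-02]  (obs o_0=0)
t=1: δ = [3.296e-02, 1.318e-02, 3.906e-02]  ψ = [1, 1, 0]  (obs o_1=2)
t=2: δ = [3.662e-03, 9.155e-03, 1.030e-02]  ψ = [2, 2, 0]  (obs o_2=2)
t=3: δ = [1.431e-03, 2.414e-03, 8.583e-04]  ψ = [1, 2, 0]  (obs o_3=0)
t=4: δ = [5.658e-04, 1.509e-04, 1.118e-04]  ψ = [1, 1, 0]  (obs o_4=1)
t=5: δ = [3.536e-05, 2.652e-05, 1.326e-04]  ψ = [0, 0, 0]  (obs o_5=0)
backtrack: best end state = 2; path = [1, 0, 2, 1, 0, 2]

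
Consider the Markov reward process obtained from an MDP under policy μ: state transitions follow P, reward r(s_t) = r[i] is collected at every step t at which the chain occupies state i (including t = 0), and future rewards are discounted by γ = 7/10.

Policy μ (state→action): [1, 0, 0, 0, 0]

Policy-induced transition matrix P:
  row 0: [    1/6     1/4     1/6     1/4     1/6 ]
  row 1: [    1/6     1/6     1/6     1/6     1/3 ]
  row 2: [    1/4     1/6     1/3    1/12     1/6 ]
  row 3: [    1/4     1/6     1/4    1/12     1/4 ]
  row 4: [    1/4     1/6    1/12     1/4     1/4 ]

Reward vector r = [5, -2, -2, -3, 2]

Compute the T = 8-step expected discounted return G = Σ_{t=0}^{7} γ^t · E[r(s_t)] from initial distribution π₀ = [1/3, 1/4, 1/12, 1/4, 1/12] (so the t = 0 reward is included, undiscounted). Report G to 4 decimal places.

t=0: π = [0.3333, 0.2500, 0.0833, 0.2500, 0.0833], E[r] = 0.4167, γ^t·E[r] = 0.416667, running G = 0.416667
t=1: π = [0.2014, 0.1944, 0.1944, 0.1736, 0.2361], E[r] = 0.1806, γ^t·E[r] = 0.126389, running G = 0.543056
t=2: π = [0.2170, 0.1834, 0.1939, 0.1725, 0.2332], E[r] = 0.2795, γ^t·E[r] = 0.136962, running G = 0.680017
t=3: π = [0.2166, 0.1848, 0.1939, 0.1737, 0.2310], E[r] = 0.2669, γ^t·E[r] = 0.091556, running G = 0.771573
t=4: π = [0.2166, 0.1847, 0.1942, 0.1733, 0.2312], E[r] = 0.2673, γ^t·E[r] = 0.064168, running G = 0.835742
t=5: π = [0.2166, 0.1847, 0.1942, 0.1733, 0.2312], E[r] = 0.2672, γ^t·E[r] = 0.044913, running G = 0.880655
t=6: π = [0.2166, 0.1847, 0.1942, 0.1733, 0.2312], E[r] = 0.2672, γ^t·E[r] = 0.031439, running G = 0.912094
t=7: π = [0.2166, 0.1847, 0.1942, 0.1733, 0.2312], E[r] = 0.2672, γ^t·E[r] = 0.022007, running G = 0.934101

G = 0.9341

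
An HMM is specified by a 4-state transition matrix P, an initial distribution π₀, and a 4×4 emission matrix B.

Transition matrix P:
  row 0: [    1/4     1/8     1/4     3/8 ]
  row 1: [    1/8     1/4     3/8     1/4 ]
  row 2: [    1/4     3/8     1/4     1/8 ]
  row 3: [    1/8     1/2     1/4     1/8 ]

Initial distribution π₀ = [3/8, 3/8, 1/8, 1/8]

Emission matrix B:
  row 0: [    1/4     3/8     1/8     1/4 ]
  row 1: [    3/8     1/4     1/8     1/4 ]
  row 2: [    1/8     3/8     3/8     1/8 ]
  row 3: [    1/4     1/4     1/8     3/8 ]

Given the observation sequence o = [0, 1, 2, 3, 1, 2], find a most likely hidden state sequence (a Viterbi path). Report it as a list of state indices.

path = [1, 2, 2, 1, 2, 2]

t=0: δ = [9.375e-02, 1.406e-01, 1.562e-02, 3.125e-02]  (obs o_0=0)
t=1: δ = [8.789e-03, 8.789e-03, 1.978e-02, 8.789e-03]  ψ = [0, 1, 1, 0]  (obs o_1=1)
t=2: δ = [6.180e-04, 9.270e-04, 1.854e-03, 4.120e-04]  ψ = [2, 2, 2, 0]  (obs o_2=2)
t=3: δ = [1.159e-04, 1.738e-04, 5.794e-05, 8.690e-05]  ψ = [2, 2, 2, 0]  (obs o_3=3)
t=4: δ = [1.086e-05, 1.086e-05, 2.444e-05, 1.086e-05]  ψ = [0, 1, 1, 0]  (obs o_4=1)
t=5: δ = [7.638e-07, 1.146e-06, 2.291e-06, 5.092e-07]  ψ = [2, 2, 2, 0]  (obs o_5=2)
backtrack: best end state = 2; path = [1, 2, 2, 1, 2, 2]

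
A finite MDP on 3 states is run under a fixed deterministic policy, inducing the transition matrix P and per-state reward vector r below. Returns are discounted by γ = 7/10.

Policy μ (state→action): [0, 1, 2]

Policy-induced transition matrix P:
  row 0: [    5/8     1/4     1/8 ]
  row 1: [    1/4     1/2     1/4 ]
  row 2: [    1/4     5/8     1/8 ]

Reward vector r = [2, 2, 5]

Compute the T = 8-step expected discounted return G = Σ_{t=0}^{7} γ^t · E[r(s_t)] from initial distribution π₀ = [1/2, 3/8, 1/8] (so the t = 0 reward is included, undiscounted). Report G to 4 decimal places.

t=0: π = [0.5000, 0.3750, 0.1250], E[r] = 2.3750, γ^t·E[r] = 2.375000, running G = 2.375000
t=1: π = [0.4375, 0.3906, 0.1719], E[r] = 2.5156, γ^t·E[r] = 1.760938, running G = 4.135938
t=2: π = [0.4141, 0.4121, 0.1738], E[r] = 2.5215, γ^t·E[r] = 1.235527, running G = 5.371465
t=3: π = [0.4053, 0.4182, 0.1765], E[r] = 2.5295, γ^t·E[r] = 0.867633, running G = 6.239097
t=4: π = [0.4020, 0.4207, 0.1773], E[r] = 2.5318, γ^t·E[r] = 0.607892, running G = 6.846990
t=5: π = [0.4007, 0.4217, 0.1776], E[r] = 2.5328, γ^t·E[r] = 0.425684, running G = 7.272674
t=6: π = [0.4003, 0.4220, 0.1777], E[r] = 2.5331, γ^t·E[r] = 0.298020, running G = 7.570694
t=7: π = [0.4001, 0.4221, 0.1778], E[r] = 2.5333, γ^t·E[r] = 0.208624, running G = 7.779318

G = 7.7793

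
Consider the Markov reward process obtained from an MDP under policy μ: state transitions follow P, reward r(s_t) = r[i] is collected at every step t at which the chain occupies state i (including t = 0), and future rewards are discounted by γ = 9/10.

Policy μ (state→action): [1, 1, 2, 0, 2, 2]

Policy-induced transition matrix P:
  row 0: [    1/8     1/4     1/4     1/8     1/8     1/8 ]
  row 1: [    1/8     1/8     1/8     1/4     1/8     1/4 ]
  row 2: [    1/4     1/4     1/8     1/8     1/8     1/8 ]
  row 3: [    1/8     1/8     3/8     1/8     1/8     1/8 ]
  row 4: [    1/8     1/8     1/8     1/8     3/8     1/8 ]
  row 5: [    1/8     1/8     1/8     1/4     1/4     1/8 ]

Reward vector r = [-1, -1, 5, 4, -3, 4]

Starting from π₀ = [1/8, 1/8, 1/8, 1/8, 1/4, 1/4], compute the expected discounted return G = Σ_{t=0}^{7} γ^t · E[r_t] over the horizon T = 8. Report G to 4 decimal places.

G = 6.9754

t=0: π = [0.1250, 0.1250, 0.1250, 0.1250, 0.2500, 0.2500], E[r] = 1.1250, γ^t·E[r] = 1.125000, running G = 1.125000
t=1: π = [0.1406, 0.1563, 0.1719, 0.1719, 0.2188, 0.1406], E[r] = 1.1563, γ^t·E[r] = 1.040625, running G = 2.165625
t=2: π = [0.1465, 0.1641, 0.1855, 0.1621, 0.1973, 0.1445], E[r] = 1.2520, γ^t·E[r] = 1.014082, running G = 3.179707
t=3: π = [0.1482, 0.1665, 0.1838, 0.1636, 0.1924, 0.1455], E[r] = 1.2637, γ^t·E[r] = 0.921217, running G = 4.100924
t=4: π = [0.1480, 0.1665, 0.1844, 0.1640, 0.1913, 0.1458], E[r] = 1.2730, γ^t·E[r] = 0.835222, running G = 4.936146
t=5: π = [0.1481, 0.1665, 0.1845, 0.1640, 0.1910, 0.1458], E[r] = 1.2742, γ^t·E[r] = 0.752376, running G = 5.688521
t=6: π = [0.1481, 0.1666, 0.1845, 0.1640, 0.1910, 0.1458], E[r] = 1.2744, γ^t·E[r] = 0.677291, running G = 6.365812
t=7: π = [0.1481, 0.1666, 0.1845, 0.1640, 0.1910, 0.1458], E[r] = 1.2745, γ^t·E[r] = 0.609596, running G = 6.975408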